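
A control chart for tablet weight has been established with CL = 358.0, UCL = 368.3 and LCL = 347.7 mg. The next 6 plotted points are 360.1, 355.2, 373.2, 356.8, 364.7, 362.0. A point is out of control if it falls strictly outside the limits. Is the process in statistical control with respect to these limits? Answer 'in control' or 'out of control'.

out of control

Compare each point to [347.7, 368.3]: sample 3 = 373.2 > UCL.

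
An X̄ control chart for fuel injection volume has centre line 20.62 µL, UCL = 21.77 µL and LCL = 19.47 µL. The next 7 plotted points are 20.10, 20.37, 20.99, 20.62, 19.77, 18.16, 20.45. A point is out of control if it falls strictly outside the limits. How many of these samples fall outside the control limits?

Compare each point to [19.47, 21.77]: sample 6 = 18.16 < LCL.

1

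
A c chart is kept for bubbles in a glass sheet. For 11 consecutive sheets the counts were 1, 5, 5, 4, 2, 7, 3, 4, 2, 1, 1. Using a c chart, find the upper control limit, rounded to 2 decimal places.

8.53

c̄ = (1 + 5 + 5 + 4 + 2 + 7 + 3 + 4 + 2 + 1 + 1) / 11 = 35 / 11 = 3.1818
UCL = c̄ + 3√c̄ = 3.1818 + 3 × √3.1818 = 3.1818 + 3 × 1.7838 = 8.5331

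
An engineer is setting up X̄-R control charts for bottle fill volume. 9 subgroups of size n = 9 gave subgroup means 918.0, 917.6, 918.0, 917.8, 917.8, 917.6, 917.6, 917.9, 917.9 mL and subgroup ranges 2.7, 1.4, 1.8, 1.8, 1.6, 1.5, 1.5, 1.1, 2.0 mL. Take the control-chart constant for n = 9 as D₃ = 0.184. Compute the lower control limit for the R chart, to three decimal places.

R̄ = (2.7 + 1.4 + 1.8 + 1.8 + 1.6 + 1.5 + 1.5 + 1.1 + 2.0) / 9 = 15.4000 / 9 = 1.7111
LCL_R = D₃·R̄ = 0.184 × 1.7111 = 0.3148

0.315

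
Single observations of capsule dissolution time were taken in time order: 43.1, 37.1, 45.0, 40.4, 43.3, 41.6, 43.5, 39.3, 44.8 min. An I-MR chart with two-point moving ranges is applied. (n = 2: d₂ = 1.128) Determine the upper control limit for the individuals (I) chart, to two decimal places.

X̄ = (43.1 + 37.1 + 45.0 + 40.4 + 43.3 + 41.6 + 43.5 + 39.3 + 44.8) / 9 = 42.0111
Moving ranges: 6.0, 7.9, 4.6, 2.9, 1.7, 1.9, 4.2, 5.5; M̄R̄ = 34.7000 / 8 = 4.3375
UCL = X̄ + 3·M̄R̄/d₂ = 42.0111 + 3 × 4.3375 / 1.128 = 53.5470

53.55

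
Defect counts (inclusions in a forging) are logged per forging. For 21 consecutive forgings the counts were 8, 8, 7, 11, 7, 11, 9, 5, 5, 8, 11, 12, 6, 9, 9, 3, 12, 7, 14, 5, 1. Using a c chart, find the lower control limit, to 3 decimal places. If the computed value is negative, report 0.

0.000

c̄ = (8 + 8 + 7 + 11 + 7 + 11 + 9 + 5 + 5 + 8 + 11 + 12 + 6 + 9 + 9 + 3 + 12 + 7 + 14 + 5 + 1) / 21 = 168 / 21 = 8.0000
LCL = c̄ − 3√c̄ = 8.0000 − 3 × 2.8284 = -0.4853 → 0 (cannot be negative)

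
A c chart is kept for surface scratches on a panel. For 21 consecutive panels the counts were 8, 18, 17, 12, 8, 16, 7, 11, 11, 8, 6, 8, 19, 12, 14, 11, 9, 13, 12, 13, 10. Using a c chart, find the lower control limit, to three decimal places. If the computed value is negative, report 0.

1.366

c̄ = (8 + 18 + 17 + 12 + 8 + 16 + 7 + 11 + 11 + 8 + 6 + 8 + 19 + 12 + 14 + 11 + 9 + 13 + 12 + 13 + 10) / 21 = 243 / 21 = 11.5714
LCL = c̄ − 3√c̄ = 11.5714 − 3 × 3.4017 = 1.3664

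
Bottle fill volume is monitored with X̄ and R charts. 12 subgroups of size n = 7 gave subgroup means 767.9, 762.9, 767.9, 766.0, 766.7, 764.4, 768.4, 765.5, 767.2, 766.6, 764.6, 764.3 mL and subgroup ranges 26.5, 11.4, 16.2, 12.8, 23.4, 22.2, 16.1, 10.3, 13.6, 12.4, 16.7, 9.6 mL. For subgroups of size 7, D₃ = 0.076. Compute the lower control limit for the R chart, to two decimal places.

R̄ = (26.5 + 11.4 + 16.2 + 12.8 + 23.4 + 22.2 + 16.1 + 10.3 + 13.6 + 12.4 + 16.7 + 9.6) / 12 = 191.2000 / 12 = 15.9333
LCL_R = D₃·R̄ = 0.076 × 15.9333 = 1.2109

1.21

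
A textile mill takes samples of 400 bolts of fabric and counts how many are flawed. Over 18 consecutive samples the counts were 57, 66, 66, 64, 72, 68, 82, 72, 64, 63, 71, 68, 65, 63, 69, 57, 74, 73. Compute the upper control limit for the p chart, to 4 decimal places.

p̄ = Σdᵢ / (k·n) = 1214 / (18 × 400) = 0.16861
UCL = p̄ + 3·√(p̄(1−p̄)/n) = 0.16861 + 3 × √(0.16861×0.83139/400) = 0.16861 + 3 × 0.01872 = 0.22477

0.2248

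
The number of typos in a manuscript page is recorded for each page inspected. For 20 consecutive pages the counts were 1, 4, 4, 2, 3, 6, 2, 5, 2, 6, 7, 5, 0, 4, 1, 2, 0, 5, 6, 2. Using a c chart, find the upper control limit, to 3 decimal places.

c̄ = (1 + 4 + 4 + 2 + 3 + 6 + 2 + 5 + 2 + 6 + 7 + 5 + 0 + 4 + 1 + 2 + 0 + 5 + 6 + 2) / 20 = 67 / 20 = 3.3500
UCL = c̄ + 3√c̄ = 3.3500 + 3 × √3.3500 = 3.3500 + 3 × 1.8303 = 8.8409

8.841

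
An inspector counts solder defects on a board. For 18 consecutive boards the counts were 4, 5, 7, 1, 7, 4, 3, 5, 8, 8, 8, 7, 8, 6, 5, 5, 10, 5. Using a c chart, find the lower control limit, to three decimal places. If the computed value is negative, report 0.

0.000

c̄ = (4 + 5 + 7 + 1 + 7 + 4 + 3 + 5 + 8 + 8 + 8 + 7 + 8 + 6 + 5 + 5 + 10 + 5) / 18 = 106 / 18 = 5.8889
LCL = c̄ − 3√c̄ = 5.8889 − 3 × 2.4267 = -1.3912 → 0 (cannot be negative)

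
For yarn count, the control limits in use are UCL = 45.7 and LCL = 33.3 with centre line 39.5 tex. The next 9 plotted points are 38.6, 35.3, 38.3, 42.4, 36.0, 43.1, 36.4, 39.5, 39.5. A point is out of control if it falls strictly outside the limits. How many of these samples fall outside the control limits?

All 9 points lie within [33.3, 45.7].

0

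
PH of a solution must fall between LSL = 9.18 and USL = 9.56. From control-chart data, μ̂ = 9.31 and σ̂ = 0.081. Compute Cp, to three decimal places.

0.782

Cp = (USL − LSL) / (6σ̂) = (9.56 − 9.18) / (6 × 0.081) = 0.3800 / 0.4860 = 0.7819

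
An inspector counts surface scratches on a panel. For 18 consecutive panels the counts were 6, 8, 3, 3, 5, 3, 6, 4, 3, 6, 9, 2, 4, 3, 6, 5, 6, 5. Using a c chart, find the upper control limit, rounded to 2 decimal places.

11.43

c̄ = (6 + 8 + 3 + 3 + 5 + 3 + 6 + 4 + 3 + 6 + 9 + 2 + 4 + 3 + 6 + 5 + 6 + 5) / 18 = 87 / 18 = 4.8333
UCL = c̄ + 3√c̄ = 4.8333 + 3 × √4.8333 = 4.8333 + 3 × 2.1985 = 11.4288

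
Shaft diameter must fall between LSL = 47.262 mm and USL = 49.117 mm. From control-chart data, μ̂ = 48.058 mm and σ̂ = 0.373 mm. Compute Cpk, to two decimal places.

0.71

Cpu = (USL − μ̂) / (3σ̂) = (49.117 − 48.058) / (3 × 0.373) = 0.9464; Cpl = (μ̂ − LSL) / (3σ̂) = (48.058 − 47.262) / (3 × 0.373) = 0.7113; Cpk = min(Cpu, Cpl) = 0.7113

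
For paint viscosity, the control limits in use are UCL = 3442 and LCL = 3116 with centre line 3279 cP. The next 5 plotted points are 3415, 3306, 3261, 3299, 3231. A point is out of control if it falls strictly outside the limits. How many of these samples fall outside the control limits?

0

All 5 points lie within [3116, 3442].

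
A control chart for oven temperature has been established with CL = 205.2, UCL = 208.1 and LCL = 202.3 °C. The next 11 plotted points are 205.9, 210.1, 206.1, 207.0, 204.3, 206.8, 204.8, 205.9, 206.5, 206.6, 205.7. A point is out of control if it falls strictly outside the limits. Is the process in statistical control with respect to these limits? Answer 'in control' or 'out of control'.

Compare each point to [202.3, 208.1]: sample 2 = 210.1 > UCL.

out of control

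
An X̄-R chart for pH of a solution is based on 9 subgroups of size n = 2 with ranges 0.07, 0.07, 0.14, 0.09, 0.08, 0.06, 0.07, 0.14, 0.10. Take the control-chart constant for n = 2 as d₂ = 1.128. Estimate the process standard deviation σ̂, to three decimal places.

0.081

R̄ = (0.07 + 0.07 + 0.14 + 0.09 + 0.08 + 0.06 + 0.07 + 0.14 + 0.10) / 9 = 0.0911
σ̂ = R̄ / d₂ = 0.0911 / 1.128 = 0.0808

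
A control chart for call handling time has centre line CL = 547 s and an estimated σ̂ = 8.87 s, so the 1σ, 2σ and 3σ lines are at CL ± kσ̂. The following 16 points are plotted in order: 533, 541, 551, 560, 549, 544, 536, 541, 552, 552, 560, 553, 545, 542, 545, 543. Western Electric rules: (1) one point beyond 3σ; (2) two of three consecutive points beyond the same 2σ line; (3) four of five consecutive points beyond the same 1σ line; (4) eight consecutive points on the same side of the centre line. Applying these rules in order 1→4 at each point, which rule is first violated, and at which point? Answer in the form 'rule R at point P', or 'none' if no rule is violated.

none

Zone of each point (C = within 1σ̂, B = 1σ̂–2σ̂, A = 2σ̂–3σ̂, * = beyond 3σ̂; sign = side of CL): 1:-B, 2:-C, 3:+C, 4:+B, 5:+C, 6:-C, 7:-B, 8:-C, 9:+C, 10:+C, 11:+B, 12:+C, 13:-C, 14:-C, 15:-C, 16:-C
No rule fires across all 16 points.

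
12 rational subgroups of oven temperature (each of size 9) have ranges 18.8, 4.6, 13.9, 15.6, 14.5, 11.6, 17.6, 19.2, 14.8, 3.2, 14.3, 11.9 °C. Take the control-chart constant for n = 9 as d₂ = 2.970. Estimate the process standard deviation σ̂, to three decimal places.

4.489

R̄ = (18.8 + 4.6 + 13.9 + 15.6 + 14.5 + 11.6 + 17.6 + 19.2 + 14.8 + 3.2 + 14.3 + 11.9) / 12 = 13.3333
σ̂ = R̄ / d₂ = 13.3333 / 2.970 = 4.4893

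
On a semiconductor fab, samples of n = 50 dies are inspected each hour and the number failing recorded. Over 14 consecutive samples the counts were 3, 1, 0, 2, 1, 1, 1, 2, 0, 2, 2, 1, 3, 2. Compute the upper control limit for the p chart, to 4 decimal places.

0.1024

p̄ = Σdᵢ / (k·n) = 21 / (14 × 50) = 0.03000
UCL = p̄ + 3·√(p̄(1−p̄)/n) = 0.03000 + 3 × √(0.03000×0.97000/50) = 0.03000 + 3 × 0.02412 = 0.10237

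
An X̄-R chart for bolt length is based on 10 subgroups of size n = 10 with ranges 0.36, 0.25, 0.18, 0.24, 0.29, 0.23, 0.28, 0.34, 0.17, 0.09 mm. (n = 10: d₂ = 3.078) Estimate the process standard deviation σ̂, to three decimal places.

R̄ = (0.36 + 0.25 + 0.18 + 0.24 + 0.29 + 0.23 + 0.28 + 0.34 + 0.17 + 0.09) / 10 = 0.2430
σ̂ = R̄ / d₂ = 0.2430 / 3.078 = 0.0789

0.079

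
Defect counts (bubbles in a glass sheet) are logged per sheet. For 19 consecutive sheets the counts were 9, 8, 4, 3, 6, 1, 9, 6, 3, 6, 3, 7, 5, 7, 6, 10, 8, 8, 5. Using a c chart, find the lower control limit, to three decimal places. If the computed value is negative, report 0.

c̄ = (9 + 8 + 4 + 3 + 6 + 1 + 9 + 6 + 3 + 6 + 3 + 7 + 5 + 7 + 6 + 10 + 8 + 8 + 5) / 19 = 114 / 19 = 6.0000
LCL = c̄ − 3√c̄ = 6.0000 − 3 × 2.4495 = -1.3485 → 0 (cannot be negative)

0.000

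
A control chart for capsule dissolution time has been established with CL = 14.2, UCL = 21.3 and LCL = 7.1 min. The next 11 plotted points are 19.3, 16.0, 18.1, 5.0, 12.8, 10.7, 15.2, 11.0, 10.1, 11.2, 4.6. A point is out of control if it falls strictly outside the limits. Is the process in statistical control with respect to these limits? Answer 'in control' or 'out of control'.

out of control

Compare each point to [7.1, 21.3]: sample 4 = 5.0 < LCL; sample 11 = 4.6 < LCL.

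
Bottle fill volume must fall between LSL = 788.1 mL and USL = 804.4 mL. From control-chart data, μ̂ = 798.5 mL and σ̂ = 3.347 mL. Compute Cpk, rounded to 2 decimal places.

Cpu = (USL − μ̂) / (3σ̂) = (804.4 − 798.5) / (3 × 3.347) = 0.5876; Cpl = (μ̂ − LSL) / (3σ̂) = (798.5 − 788.1) / (3 × 3.347) = 1.0358; Cpk = min(Cpu, Cpl) = 0.5876

0.59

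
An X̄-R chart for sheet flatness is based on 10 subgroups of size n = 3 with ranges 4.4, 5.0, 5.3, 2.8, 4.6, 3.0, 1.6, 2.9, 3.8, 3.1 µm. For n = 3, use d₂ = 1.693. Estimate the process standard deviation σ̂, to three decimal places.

2.156

R̄ = (4.4 + 5.0 + 5.3 + 2.8 + 4.6 + 3.0 + 1.6 + 2.9 + 3.8 + 3.1) / 10 = 3.6500
σ̂ = R̄ / d₂ = 3.6500 / 1.693 = 2.1559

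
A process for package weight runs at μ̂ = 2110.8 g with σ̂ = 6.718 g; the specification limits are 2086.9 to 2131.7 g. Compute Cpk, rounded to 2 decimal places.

1.04

Cpu = (USL − μ̂) / (3σ̂) = (2131.7 − 2110.8) / (3 × 6.718) = 1.0370; Cpl = (μ̂ − LSL) / (3σ̂) = (2110.8 − 2086.9) / (3 × 6.718) = 1.1859; Cpk = min(Cpu, Cpl) = 1.0370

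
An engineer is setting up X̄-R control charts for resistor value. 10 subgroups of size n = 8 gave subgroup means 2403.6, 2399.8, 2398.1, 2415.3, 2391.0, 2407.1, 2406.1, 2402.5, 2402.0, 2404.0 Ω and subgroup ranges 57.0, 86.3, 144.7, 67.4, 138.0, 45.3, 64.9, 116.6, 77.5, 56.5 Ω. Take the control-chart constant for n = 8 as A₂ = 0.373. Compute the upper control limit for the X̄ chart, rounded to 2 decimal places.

X̄̄ = (2403.6 + 2399.8 + 2398.1 + 2415.3 + 2391.0 + 2407.1 + 2406.1 + 2402.5 + 2402.0 + 2404.0) / 10 = 24029.5000 / 10 = 2402.9500
R̄ = (57.0 + 86.3 + 144.7 + 67.4 + 138.0 + 45.3 + 64.9 + 116.6 + 77.5 + 56.5) / 10 = 854.2000 / 10 = 85.4200
UCL = X̄̄ + A₂·R̄ = 2402.9500 + 0.373 × 85.4200 = 2434.8117

2434.81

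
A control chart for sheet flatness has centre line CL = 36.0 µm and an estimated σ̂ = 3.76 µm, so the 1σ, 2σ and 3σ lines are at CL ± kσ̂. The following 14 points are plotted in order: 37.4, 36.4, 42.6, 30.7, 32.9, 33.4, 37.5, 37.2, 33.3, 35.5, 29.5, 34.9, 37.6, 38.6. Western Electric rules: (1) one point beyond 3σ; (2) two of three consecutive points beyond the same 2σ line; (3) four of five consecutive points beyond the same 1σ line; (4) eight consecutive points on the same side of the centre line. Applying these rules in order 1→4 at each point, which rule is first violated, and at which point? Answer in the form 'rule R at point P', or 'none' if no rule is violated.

none

Zone of each point (C = within 1σ̂, B = 1σ̂–2σ̂, A = 2σ̂–3σ̂, * = beyond 3σ̂; sign = side of CL): 1:+C, 2:+C, 3:+B, 4:-B, 5:-C, 6:-C, 7:+C, 8:+C, 9:-C, 10:-C, 11:-B, 12:-C, 13:+C, 14:+C
No rule fires across all 14 points.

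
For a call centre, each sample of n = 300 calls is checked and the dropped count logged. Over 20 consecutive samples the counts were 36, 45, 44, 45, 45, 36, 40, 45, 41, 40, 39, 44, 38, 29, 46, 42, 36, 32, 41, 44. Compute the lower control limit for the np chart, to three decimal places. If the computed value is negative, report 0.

22.662

p̄ = Σdᵢ / (k·n) = 808 / (20 × 300) = 0.13467
LCL = np̄ − 3·√(np̄(1−p̄)) = 40.4000 − 3 × 5.9127 = 22.6620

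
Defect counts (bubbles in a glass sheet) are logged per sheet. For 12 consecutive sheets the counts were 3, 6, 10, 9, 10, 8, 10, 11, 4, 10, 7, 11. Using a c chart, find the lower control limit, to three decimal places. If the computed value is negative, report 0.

0.000

c̄ = (3 + 6 + 10 + 9 + 10 + 8 + 10 + 11 + 4 + 10 + 7 + 11) / 12 = 99 / 12 = 8.2500
LCL = c̄ − 3√c̄ = 8.2500 − 3 × 2.8723 = -0.3668 → 0 (cannot be negative)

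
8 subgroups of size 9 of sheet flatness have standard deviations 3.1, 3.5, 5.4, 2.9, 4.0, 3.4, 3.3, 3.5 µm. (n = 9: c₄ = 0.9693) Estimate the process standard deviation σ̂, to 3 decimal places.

3.753

s̄ = (3.1 + 3.5 + 5.4 + 2.9 + 4.0 + 3.4 + 3.3 + 3.5) / 8 = 3.6375
σ̂ = s̄ / c₄ = 3.6375 / 0.9693 = 3.7527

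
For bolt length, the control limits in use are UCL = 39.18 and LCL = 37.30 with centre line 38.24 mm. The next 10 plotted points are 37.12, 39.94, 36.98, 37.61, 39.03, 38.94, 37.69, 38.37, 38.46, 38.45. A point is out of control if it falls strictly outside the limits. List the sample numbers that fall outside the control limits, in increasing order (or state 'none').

1, 2, 3

Compare each point to [37.30, 39.18]: sample 1 = 37.12 < LCL; sample 2 = 39.94 > UCL; sample 3 = 36.98 < LCL.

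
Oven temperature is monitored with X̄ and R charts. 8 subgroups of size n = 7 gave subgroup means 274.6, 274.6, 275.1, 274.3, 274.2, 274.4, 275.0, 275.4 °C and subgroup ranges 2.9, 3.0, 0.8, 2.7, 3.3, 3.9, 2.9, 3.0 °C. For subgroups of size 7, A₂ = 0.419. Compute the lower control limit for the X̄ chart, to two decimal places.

X̄̄ = (274.6 + 274.6 + 275.1 + 274.3 + 274.2 + 274.4 + 275.0 + 275.4) / 8 = 2197.6000 / 8 = 274.7000
R̄ = (2.9 + 3.0 + 0.8 + 2.7 + 3.3 + 3.9 + 2.9 + 3.0) / 8 = 22.5000 / 8 = 2.8125
LCL = X̄̄ − A₂·R̄ = 274.7000 − 0.419 × 2.8125 = 273.5216

273.52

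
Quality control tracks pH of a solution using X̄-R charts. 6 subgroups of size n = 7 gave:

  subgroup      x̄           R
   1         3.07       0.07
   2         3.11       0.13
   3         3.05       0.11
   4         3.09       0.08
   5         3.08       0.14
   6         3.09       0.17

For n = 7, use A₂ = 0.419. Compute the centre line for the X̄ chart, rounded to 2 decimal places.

X̄̄ = (3.07 + 3.11 + 3.05 + 3.09 + 3.08 + 3.09) / 6 = 18.4900 / 6 = 3.0817
CL = X̄̄ = 3.0817

3.08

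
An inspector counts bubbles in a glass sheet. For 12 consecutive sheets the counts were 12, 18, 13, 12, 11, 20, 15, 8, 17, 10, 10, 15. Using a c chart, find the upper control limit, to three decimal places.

c̄ = (12 + 18 + 13 + 12 + 11 + 20 + 15 + 8 + 17 + 10 + 10 + 15) / 12 = 161 / 12 = 13.4167
UCL = c̄ + 3√c̄ = 13.4167 + 3 × √13.4167 = 13.4167 + 3 × 3.6629 = 24.4053

24.405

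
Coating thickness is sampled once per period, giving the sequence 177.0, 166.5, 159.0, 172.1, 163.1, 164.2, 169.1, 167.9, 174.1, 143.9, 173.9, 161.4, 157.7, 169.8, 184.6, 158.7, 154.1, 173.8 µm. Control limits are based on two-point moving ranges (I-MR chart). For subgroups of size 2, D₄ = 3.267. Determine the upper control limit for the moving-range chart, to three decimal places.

39.781

Moving ranges: 10.5, 7.5, 13.1, 9.0, 1.1, 4.9, 1.2, 6.2, 30.2, 30.0, 12.5, 3.7, 12.1, 14.8, 25.9, 4.6, 19.7; M̄R̄ = 207.0000 / 17 = 12.1765
UCL_MR = D₄·M̄R̄ = 3.267 × 12.1765 = 39.7805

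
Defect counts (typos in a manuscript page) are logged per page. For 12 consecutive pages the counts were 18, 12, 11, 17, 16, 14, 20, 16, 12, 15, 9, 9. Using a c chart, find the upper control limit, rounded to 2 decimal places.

c̄ = (18 + 12 + 11 + 17 + 16 + 14 + 20 + 16 + 12 + 15 + 9 + 9) / 12 = 169 / 12 = 14.0833
UCL = c̄ + 3√c̄ = 14.0833 + 3 × √14.0833 = 14.0833 + 3 × 3.7528 = 25.3417

25.34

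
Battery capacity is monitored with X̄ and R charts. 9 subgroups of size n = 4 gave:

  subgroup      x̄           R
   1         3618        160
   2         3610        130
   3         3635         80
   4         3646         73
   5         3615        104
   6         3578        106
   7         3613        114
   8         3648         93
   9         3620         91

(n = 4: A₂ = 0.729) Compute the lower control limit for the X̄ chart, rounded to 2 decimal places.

3543.30

X̄̄ = (3618 + 3610 + 3635 + 3646 + 3615 + 3578 + 3613 + 3648 + 3620) / 9 = 32583.0000 / 9 = 3620.3333
R̄ = (160 + 130 + 80 + 73 + 104 + 106 + 114 + 93 + 91) / 9 = 951.0000 / 9 = 105.6667
LCL = X̄̄ − A₂·R̄ = 3620.3333 − 0.729 × 105.6667 = 3543.3023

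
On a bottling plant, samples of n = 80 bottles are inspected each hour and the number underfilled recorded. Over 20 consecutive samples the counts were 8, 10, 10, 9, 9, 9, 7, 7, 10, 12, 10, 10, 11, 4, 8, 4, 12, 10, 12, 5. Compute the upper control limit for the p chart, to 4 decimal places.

0.2158

p̄ = Σdᵢ / (k·n) = 177 / (20 × 80) = 0.11063
UCL = p̄ + 3·√(p̄(1−p̄)/n) = 0.11063 + 3 × √(0.11063×0.88938/80) = 0.11063 + 3 × 0.03507 = 0.21583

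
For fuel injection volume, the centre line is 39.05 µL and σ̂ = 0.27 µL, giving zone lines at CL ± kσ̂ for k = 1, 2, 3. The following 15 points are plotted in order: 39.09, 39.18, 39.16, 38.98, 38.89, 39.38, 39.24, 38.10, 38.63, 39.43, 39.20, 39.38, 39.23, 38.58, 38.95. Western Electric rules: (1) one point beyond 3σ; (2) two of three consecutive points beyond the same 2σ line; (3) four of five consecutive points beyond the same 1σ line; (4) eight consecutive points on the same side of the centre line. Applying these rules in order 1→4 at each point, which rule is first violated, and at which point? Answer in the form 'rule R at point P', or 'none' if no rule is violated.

Zone of each point (C = within 1σ̂, B = 1σ̂–2σ̂, A = 2σ̂–3σ̂, * = beyond 3σ̂; sign = side of CL): 1:+C, 2:+C, 3:+C, 4:-C, 5:-C, 6:+B, 7:+C, 8:-*, 9:-B, 10:+B, 11:+C, 12:+B, 13:+C, 14:-B, 15:-C
Rule 1 (one point beyond the 3σ limits) is satisfied at point 8.

rule 1 at point 8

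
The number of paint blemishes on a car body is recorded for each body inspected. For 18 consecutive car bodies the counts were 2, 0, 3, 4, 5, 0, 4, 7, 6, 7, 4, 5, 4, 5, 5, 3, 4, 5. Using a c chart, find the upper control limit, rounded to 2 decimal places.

c̄ = (2 + 0 + 3 + 4 + 5 + 0 + 4 + 7 + 6 + 7 + 4 + 5 + 4 + 5 + 5 + 3 + 4 + 5) / 18 = 73 / 18 = 4.0556
UCL = c̄ + 3√c̄ = 4.0556 + 3 × √4.0556 = 4.0556 + 3 × 2.0138 = 10.0971

10.10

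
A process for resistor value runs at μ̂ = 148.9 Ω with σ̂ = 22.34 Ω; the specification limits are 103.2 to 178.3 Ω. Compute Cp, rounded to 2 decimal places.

0.56

Cp = (USL − LSL) / (6σ̂) = (178.3 − 103.2) / (6 × 22.34) = 75.1000 / 134.0400 = 0.5603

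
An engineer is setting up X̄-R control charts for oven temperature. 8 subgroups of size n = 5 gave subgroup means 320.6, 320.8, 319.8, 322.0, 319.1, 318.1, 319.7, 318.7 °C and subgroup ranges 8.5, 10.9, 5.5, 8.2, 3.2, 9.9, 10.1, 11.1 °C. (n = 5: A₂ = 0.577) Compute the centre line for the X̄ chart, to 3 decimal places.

319.850

X̄̄ = (320.6 + 320.8 + 319.8 + 322.0 + 319.1 + 318.1 + 319.7 + 318.7) / 8 = 2558.8000 / 8 = 319.8500
CL = X̄̄ = 319.8500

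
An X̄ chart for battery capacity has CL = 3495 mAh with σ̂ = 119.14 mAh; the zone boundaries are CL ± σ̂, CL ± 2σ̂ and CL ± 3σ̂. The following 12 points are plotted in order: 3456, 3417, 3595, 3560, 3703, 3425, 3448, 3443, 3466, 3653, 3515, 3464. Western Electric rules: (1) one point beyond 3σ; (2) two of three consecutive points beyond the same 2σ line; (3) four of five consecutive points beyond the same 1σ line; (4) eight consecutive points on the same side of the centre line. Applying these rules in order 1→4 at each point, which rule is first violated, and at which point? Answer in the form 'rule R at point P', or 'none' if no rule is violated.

none

Zone of each point (C = within 1σ̂, B = 1σ̂–2σ̂, A = 2σ̂–3σ̂, * = beyond 3σ̂; sign = side of CL): 1:-C, 2:-C, 3:+C, 4:+C, 5:+B, 6:-C, 7:-C, 8:-C, 9:-C, 10:+B, 11:+C, 12:-C
No rule fires across all 12 points.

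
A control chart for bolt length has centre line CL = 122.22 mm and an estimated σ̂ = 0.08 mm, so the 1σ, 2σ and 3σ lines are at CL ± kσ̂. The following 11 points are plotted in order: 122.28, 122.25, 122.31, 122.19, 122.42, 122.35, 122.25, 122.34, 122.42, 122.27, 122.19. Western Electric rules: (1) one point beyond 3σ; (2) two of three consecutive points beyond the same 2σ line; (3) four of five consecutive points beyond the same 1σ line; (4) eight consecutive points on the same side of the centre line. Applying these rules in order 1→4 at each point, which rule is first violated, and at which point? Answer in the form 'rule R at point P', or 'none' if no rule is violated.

Zone of each point (C = within 1σ̂, B = 1σ̂–2σ̂, A = 2σ̂–3σ̂, * = beyond 3σ̂; sign = side of CL): 1:+C, 2:+C, 3:+B, 4:-C, 5:+A, 6:+B, 7:+C, 8:+B, 9:+A, 10:+C, 11:-C
Rule 3 (four of five consecutive points beyond the same 1σ limit) is satisfied at point 9.

rule 3 at point 9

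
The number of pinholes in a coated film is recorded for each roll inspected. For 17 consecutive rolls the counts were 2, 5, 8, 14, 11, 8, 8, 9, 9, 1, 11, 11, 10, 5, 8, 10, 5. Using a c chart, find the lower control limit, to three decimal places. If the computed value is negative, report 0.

c̄ = (2 + 5 + 8 + 14 + 11 + 8 + 8 + 9 + 9 + 1 + 11 + 11 + 10 + 5 + 8 + 10 + 5) / 17 = 135 / 17 = 7.9412
LCL = c̄ − 3√c̄ = 7.9412 − 3 × 2.8180 = -0.5129 → 0 (cannot be negative)

0.000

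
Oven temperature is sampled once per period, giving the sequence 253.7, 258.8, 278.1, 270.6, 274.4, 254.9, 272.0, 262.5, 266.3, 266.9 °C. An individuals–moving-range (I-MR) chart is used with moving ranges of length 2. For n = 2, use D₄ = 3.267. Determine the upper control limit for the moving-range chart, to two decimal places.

Moving ranges: 5.1, 19.3, 7.5, 3.8, 19.5, 17.1, 9.5, 3.8, 0.6; M̄R̄ = 86.2000 / 9 = 9.5778
UCL_MR = D₄·M̄R̄ = 3.267 × 9.5778 = 31.2906

31.29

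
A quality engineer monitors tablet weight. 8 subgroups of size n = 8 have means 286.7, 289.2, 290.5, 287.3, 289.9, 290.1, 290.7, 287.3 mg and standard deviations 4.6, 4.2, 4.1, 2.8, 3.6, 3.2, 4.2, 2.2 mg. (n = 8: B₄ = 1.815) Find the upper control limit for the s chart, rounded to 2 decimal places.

s̄ = (4.6 + 4.2 + 4.1 + 2.8 + 3.6 + 3.2 + 4.2 + 2.2) / 8 = 3.6125
UCL_s = B₄·s̄ = 1.815 × 3.6125 = 6.5567

6.56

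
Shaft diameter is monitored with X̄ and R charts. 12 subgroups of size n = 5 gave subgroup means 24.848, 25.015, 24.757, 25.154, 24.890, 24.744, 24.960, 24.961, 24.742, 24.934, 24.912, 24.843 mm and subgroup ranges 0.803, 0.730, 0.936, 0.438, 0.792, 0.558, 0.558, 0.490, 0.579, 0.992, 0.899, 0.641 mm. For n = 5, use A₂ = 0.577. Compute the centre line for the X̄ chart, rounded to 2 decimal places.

24.90

X̄̄ = (24.848 + 25.015 + 24.757 + 25.154 + 24.890 + 24.744 + 24.960 + 24.961 + 24.742 + 24.934 + 24.912 + 24.843) / 12 = 298.7600 / 12 = 24.8967
CL = X̄̄ = 24.8967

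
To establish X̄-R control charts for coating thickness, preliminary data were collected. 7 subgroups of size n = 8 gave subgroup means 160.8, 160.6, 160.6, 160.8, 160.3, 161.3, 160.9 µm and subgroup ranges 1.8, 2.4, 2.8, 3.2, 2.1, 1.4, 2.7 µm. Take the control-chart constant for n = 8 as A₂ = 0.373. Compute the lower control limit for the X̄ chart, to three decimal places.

X̄̄ = (160.8 + 160.6 + 160.6 + 160.8 + 160.3 + 161.3 + 160.9) / 7 = 1125.3000 / 7 = 160.7571
R̄ = (1.8 + 2.4 + 2.8 + 3.2 + 2.1 + 1.4 + 2.7) / 7 = 16.4000 / 7 = 2.3429
LCL = X̄̄ − A₂·R̄ = 160.7571 − 0.373 × 2.3429 = 159.8833

159.883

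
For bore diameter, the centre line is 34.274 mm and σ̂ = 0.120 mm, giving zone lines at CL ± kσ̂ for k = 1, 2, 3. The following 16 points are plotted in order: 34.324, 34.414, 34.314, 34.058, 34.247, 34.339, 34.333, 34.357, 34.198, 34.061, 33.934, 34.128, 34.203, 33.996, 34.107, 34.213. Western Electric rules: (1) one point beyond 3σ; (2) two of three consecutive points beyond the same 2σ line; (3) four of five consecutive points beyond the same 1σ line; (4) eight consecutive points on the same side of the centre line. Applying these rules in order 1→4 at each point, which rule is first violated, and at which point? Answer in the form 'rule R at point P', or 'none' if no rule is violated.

rule 3 at point 14

Zone of each point (C = within 1σ̂, B = 1σ̂–2σ̂, A = 2σ̂–3σ̂, * = beyond 3σ̂; sign = side of CL): 1:+C, 2:+B, 3:+C, 4:-B, 5:-C, 6:+C, 7:+C, 8:+C, 9:-C, 10:-B, 11:-A, 12:-B, 13:-C, 14:-A, 15:-B, 16:-C
Rule 3 (four of five consecutive points beyond the same 1σ limit) is satisfied at point 14.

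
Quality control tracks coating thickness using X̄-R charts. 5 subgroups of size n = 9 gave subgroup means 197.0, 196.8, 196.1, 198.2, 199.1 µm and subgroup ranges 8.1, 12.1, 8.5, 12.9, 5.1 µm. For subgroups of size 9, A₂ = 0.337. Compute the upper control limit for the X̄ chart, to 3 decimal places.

200.588

X̄̄ = (197.0 + 196.8 + 196.1 + 198.2 + 199.1) / 5 = 987.2000 / 5 = 197.4400
R̄ = (8.1 + 12.1 + 8.5 + 12.9 + 5.1) / 5 = 46.7000 / 5 = 9.3400
UCL = X̄̄ + A₂·R̄ = 197.4400 + 0.337 × 9.3400 = 200.5876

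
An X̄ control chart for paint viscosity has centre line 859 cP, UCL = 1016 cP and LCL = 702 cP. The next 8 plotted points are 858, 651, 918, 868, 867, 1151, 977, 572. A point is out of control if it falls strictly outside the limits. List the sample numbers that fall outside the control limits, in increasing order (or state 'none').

2, 6, 8

Compare each point to [702, 1016]: sample 2 = 651 < LCL; sample 6 = 1151 > UCL; sample 8 = 572 < LCL.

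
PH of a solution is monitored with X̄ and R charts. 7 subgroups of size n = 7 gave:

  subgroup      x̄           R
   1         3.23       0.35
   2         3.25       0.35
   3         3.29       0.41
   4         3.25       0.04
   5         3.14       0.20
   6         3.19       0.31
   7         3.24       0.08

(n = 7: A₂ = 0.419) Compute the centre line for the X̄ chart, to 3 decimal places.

X̄̄ = (3.23 + 3.25 + 3.29 + 3.25 + 3.14 + 3.19 + 3.24) / 7 = 22.5900 / 7 = 3.2271
CL = X̄̄ = 3.2271

3.227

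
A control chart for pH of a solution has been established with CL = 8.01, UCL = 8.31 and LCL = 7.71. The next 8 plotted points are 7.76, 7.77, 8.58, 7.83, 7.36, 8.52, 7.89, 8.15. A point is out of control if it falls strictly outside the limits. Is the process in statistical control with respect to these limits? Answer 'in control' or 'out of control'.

Compare each point to [7.71, 8.31]: sample 3 = 8.58 > UCL; sample 5 = 7.36 < LCL; sample 6 = 8.52 > UCL.

out of control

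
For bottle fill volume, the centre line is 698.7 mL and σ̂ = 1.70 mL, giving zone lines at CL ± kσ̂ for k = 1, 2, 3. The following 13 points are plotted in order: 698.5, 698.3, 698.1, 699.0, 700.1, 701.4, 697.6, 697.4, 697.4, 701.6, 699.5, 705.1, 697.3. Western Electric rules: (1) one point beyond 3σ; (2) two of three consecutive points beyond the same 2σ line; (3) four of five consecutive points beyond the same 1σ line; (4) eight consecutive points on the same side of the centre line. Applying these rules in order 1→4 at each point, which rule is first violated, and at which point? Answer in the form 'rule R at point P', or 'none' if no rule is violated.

Zone of each point (C = within 1σ̂, B = 1σ̂–2σ̂, A = 2σ̂–3σ̂, * = beyond 3σ̂; sign = side of CL): 1:-C, 2:-C, 3:-C, 4:+C, 5:+C, 6:+B, 7:-C, 8:-C, 9:-C, 10:+B, 11:+C, 12:+*, 13:-C
Rule 1 (one point beyond the 3σ limits) is satisfied at point 12.

rule 1 at point 12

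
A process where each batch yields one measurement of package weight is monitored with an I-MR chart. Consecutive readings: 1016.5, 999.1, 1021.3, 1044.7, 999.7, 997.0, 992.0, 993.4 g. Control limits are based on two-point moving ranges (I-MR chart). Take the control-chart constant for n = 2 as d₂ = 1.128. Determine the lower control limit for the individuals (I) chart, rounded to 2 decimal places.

X̄ = (1016.5 + 999.1 + 1021.3 + 1044.7 + 999.7 + 997.0 + 992.0 + 993.4) / 8 = 1007.9625
Moving ranges: 17.4, 22.2, 23.4, 45.0, 2.7, 5.0, 1.4; M̄R̄ = 117.1000 / 7 = 16.7286
LCL = X̄ − 3·M̄R̄/d₂ = 1007.9625 − 3 × 16.7286 / 1.128 = 963.4716

963.47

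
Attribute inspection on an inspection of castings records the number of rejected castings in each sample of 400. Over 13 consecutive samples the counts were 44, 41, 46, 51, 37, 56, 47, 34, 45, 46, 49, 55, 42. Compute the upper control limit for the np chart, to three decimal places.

p̄ = Σdᵢ / (k·n) = 593 / (13 × 400) = 0.11404
UCL = np̄ + 3·√(np̄(1−p̄)) = 45.6154 + 3 × √(45.6154×0.88596) = 45.6154 + 3 × 6.3572 = 64.6869

64.687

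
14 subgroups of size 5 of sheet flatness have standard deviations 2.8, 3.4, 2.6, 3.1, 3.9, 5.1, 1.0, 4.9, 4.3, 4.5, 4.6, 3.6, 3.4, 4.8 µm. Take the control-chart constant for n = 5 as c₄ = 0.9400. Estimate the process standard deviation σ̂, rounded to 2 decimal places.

s̄ = (2.8 + 3.4 + 2.6 + 3.1 + 3.9 + 5.1 + 1.0 + 4.9 + 4.3 + 4.5 + 4.6 + 3.6 + 3.4 + 4.8) / 14 = 3.7143
σ̂ = s̄ / c₄ = 3.7143 / 0.9400 = 3.9514

3.95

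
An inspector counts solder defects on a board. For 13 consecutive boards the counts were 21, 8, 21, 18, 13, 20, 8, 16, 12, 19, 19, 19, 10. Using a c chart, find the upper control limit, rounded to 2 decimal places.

27.58

c̄ = (21 + 8 + 21 + 18 + 13 + 20 + 8 + 16 + 12 + 19 + 19 + 19 + 10) / 13 = 204 / 13 = 15.6923
UCL = c̄ + 3√c̄ = 15.6923 + 3 × √15.6923 = 15.6923 + 3 × 3.9614 = 27.5764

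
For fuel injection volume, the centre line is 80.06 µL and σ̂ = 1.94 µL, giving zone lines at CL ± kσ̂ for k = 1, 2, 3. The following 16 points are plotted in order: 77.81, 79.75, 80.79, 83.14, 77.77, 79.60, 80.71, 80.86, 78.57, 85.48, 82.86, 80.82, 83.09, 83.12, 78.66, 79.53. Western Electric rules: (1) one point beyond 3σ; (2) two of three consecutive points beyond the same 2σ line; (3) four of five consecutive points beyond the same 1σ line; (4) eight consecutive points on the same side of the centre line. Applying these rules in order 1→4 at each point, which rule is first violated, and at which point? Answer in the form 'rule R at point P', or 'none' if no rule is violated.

Zone of each point (C = within 1σ̂, B = 1σ̂–2σ̂, A = 2σ̂–3σ̂, * = beyond 3σ̂; sign = side of CL): 1:-B, 2:-C, 3:+C, 4:+B, 5:-B, 6:-C, 7:+C, 8:+C, 9:-C, 10:+A, 11:+B, 12:+C, 13:+B, 14:+B, 15:-C, 16:-C
Rule 3 (four of five consecutive points beyond the same 1σ limit) is satisfied at point 14.

rule 3 at point 14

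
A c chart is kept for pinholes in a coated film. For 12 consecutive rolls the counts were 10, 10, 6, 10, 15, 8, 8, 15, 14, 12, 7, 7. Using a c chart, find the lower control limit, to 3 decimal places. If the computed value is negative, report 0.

0.601

c̄ = (10 + 10 + 6 + 10 + 15 + 8 + 8 + 15 + 14 + 12 + 7 + 7) / 12 = 122 / 12 = 10.1667
LCL = c̄ − 3√c̄ = 10.1667 − 3 × 3.1885 = 0.6011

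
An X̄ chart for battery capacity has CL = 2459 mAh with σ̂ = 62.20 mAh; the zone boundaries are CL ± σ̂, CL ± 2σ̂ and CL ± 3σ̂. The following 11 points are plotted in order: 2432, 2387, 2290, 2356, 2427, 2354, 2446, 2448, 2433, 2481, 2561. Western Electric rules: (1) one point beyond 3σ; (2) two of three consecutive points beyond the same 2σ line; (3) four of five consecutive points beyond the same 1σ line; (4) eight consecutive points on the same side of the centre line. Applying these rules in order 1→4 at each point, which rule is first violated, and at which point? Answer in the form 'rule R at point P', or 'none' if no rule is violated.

rule 3 at point 6

Zone of each point (C = within 1σ̂, B = 1σ̂–2σ̂, A = 2σ̂–3σ̂, * = beyond 3σ̂; sign = side of CL): 1:-C, 2:-B, 3:-A, 4:-B, 5:-C, 6:-B, 7:-C, 8:-C, 9:-C, 10:+C, 11:+B
Rule 3 (four of five consecutive points beyond the same 1σ limit) is satisfied at point 6.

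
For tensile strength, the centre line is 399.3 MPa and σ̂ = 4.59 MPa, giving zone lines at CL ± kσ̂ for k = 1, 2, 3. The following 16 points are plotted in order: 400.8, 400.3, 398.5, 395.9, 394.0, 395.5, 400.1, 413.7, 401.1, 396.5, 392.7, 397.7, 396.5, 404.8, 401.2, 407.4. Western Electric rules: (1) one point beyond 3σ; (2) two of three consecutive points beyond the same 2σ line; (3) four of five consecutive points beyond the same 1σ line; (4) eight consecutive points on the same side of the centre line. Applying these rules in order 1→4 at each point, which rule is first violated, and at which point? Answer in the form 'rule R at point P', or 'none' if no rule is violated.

Zone of each point (C = within 1σ̂, B = 1σ̂–2σ̂, A = 2σ̂–3σ̂, * = beyond 3σ̂; sign = side of CL): 1:+C, 2:+C, 3:-C, 4:-C, 5:-B, 6:-C, 7:+C, 8:+*, 9:+C, 10:-C, 11:-B, 12:-C, 13:-C, 14:+B, 15:+C, 16:+B
Rule 1 (one point beyond the 3σ limits) is satisfied at point 8.

rule 1 at point 8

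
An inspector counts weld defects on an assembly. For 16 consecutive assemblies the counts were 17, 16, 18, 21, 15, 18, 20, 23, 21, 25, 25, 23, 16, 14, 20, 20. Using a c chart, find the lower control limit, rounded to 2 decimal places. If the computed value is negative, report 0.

6.25

c̄ = (17 + 16 + 18 + 21 + 15 + 18 + 20 + 23 + 21 + 25 + 25 + 23 + 16 + 14 + 20 + 20) / 16 = 312 / 16 = 19.5000
LCL = c̄ − 3√c̄ = 19.5000 − 3 × 4.4159 = 6.2524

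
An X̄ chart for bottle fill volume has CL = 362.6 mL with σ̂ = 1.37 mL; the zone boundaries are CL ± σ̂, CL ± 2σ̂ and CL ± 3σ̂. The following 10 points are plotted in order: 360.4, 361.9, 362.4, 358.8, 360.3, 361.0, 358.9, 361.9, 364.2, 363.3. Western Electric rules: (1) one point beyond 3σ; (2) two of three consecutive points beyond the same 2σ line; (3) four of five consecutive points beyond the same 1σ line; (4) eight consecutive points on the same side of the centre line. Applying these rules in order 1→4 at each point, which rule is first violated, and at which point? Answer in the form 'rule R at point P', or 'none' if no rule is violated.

Zone of each point (C = within 1σ̂, B = 1σ̂–2σ̂, A = 2σ̂–3σ̂, * = beyond 3σ̂; sign = side of CL): 1:-B, 2:-C, 3:-C, 4:-A, 5:-B, 6:-B, 7:-A, 8:-C, 9:+B, 10:+C
Rule 3 (four of five consecutive points beyond the same 1σ limit) is satisfied at point 7.

rule 3 at point 7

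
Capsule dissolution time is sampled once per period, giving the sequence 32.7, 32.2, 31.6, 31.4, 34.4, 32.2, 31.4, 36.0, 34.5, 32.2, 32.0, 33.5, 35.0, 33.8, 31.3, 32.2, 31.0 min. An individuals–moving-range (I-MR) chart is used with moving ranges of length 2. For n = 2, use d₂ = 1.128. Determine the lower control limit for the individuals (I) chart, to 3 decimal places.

X̄ = (32.7 + 32.2 + 31.6 + 31.4 + 34.4 + 32.2 + 31.4 + 36.0 + 34.5 + 32.2 + 32.0 + 33.5 + 35.0 + 33.8 + 31.3 + 32.2 + 31.0) / 17 = 32.7882
Moving ranges: 0.5, 0.6, 0.2, 3.0, 2.2, 0.8, 4.6, 1.5, 2.3, 0.2, 1.5, 1.5, 1.2, 2.5, 0.9, 1.2; M̄R̄ = 24.7000 / 16 = 1.5437
LCL = X̄ − 3·M̄R̄/d₂ = 32.7882 − 3 × 1.5437 / 1.128 = 28.6825

28.683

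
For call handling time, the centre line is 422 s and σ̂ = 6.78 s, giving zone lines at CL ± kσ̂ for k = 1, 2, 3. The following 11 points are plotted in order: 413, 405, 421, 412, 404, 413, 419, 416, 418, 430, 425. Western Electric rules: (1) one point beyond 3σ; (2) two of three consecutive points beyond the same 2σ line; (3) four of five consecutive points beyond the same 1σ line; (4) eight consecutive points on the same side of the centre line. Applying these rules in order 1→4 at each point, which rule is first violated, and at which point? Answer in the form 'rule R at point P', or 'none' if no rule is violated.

Zone of each point (C = within 1σ̂, B = 1σ̂–2σ̂, A = 2σ̂–3σ̂, * = beyond 3σ̂; sign = side of CL): 1:-B, 2:-A, 3:-C, 4:-B, 5:-A, 6:-B, 7:-C, 8:-C, 9:-C, 10:+B, 11:+C
Rule 3 (four of five consecutive points beyond the same 1σ limit) is satisfied at point 5.

rule 3 at point 5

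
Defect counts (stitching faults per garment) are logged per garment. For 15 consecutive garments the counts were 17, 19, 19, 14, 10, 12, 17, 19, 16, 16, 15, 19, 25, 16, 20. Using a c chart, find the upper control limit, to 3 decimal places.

c̄ = (17 + 19 + 19 + 14 + 10 + 12 + 17 + 19 + 16 + 16 + 15 + 19 + 25 + 16 + 20) / 15 = 254 / 15 = 16.9333
UCL = c̄ + 3√c̄ = 16.9333 + 3 × √16.9333 = 16.9333 + 3 × 4.1150 = 29.2784

29.278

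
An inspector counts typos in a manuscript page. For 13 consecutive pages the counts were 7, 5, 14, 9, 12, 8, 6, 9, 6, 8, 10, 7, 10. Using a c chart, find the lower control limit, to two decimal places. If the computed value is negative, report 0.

0.00

c̄ = (7 + 5 + 14 + 9 + 12 + 8 + 6 + 9 + 6 + 8 + 10 + 7 + 10) / 13 = 111 / 13 = 8.5385
LCL = c̄ − 3√c̄ = 8.5385 − 3 × 2.9221 = -0.2277 → 0 (cannot be negative)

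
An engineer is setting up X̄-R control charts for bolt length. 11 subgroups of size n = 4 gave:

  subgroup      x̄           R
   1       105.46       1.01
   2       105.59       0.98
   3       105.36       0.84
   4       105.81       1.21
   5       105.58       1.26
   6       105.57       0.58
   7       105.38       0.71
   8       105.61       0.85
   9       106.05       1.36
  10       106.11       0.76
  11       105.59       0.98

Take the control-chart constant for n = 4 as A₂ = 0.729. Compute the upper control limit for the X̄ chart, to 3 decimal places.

X̄̄ = (105.46 + 105.59 + 105.36 + 105.81 + 105.58 + 105.57 + 105.38 + 105.61 + 106.05 + 106.11 + 105.59) / 11 = 1162.1100 / 11 = 105.6464
R̄ = (1.01 + 0.98 + 0.84 + 1.21 + 1.26 + 0.58 + 0.71 + 0.85 + 1.36 + 0.76 + 0.98) / 11 = 10.5400 / 11 = 0.9582
UCL = X̄̄ + A₂·R̄ = 105.6464 + 0.729 × 0.9582 = 106.3449

106.345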